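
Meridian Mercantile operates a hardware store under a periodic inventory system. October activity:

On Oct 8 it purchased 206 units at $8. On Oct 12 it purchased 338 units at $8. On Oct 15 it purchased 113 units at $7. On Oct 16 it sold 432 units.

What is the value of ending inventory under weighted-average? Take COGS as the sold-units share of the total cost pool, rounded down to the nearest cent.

Ending inventory = $1,761.31

Oct 16, sell 432: 432/657 × $5,143.00 → $3,381.69
Ending inventory (cost pool remaining) = $1,761.31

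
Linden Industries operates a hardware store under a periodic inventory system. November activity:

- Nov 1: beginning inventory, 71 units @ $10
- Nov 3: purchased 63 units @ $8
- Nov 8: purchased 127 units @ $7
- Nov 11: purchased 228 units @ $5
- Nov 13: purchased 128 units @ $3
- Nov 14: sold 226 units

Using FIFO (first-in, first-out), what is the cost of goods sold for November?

Nov 14, 226 sold [FIFO — oldest first]: 71 @ $10 + 63 @ $8 + 92 @ $7 = $1,858
Ending inventory: 35 @ $7 + 228 @ $5 + 128 @ $3 = $1,769
Check: goods available $3,627 = COGS $1,858 + ending $1,769

COGS = $1,858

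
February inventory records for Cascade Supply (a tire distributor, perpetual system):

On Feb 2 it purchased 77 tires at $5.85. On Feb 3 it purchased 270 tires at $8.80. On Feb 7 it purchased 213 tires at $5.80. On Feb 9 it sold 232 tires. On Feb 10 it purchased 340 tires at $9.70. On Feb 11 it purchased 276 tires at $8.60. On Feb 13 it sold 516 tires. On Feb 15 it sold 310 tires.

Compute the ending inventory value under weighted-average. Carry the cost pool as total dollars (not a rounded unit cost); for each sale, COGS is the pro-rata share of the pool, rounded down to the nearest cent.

After Feb 2: 77 on hand, pool $450.45 (≈ $5.8500 each)
After Feb 3: 347 on hand, pool $2,826.45 (≈ $8.1454 each)
After Feb 7: 560 on hand, pool $4,061.85 (≈ $7.2533 each)
Feb 9, sell 232: 232/560 × $4,061.85 → $1,682.76
After Feb 10: 668 on hand, pool $5,677.09 (≈ $8.4986 each)
After Feb 11: 944 on hand, pool $8,050.69 (≈ $8.5283 each)
Feb 13, sell 516: 516/944 × $8,050.69 → $4,400.58
Feb 15, sell 310: 310/428 × $3,650.11 → $2,643.77
Total COGS = $1,682.76 + $4,400.58 + $2,643.77 = $8,727.11
Ending inventory (cost pool remaining) = $1,006.34

Ending inventory = $1,006.34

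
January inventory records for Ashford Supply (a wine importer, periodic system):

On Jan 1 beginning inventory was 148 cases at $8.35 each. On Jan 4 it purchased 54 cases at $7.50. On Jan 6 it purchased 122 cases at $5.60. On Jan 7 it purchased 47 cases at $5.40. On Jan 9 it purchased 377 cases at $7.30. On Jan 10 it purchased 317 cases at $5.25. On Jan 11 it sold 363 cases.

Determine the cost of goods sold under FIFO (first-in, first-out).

COGS = $2,534.60

Jan 11, 363 sold [FIFO — oldest first]: 148 @ $8.35 + 54 @ $7.50 + 122 @ $5.60 + 39 @ $5.40 = $2,534.60
Ending inventory: 8 @ $5.40 + 377 @ $7.30 + 317 @ $5.25 = $4,459.55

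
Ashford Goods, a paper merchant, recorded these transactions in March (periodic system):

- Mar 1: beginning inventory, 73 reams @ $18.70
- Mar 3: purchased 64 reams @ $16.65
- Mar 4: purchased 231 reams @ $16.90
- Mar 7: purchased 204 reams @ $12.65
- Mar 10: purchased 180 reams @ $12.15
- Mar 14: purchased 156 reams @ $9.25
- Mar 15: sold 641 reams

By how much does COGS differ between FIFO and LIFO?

FIFO COGS: 73 @ $18.70 + 64 @ $16.65 + 231 @ $16.90 + 204 @ $12.65 + 69 @ $12.15 = $9,753.55
LIFO COGS: 156 @ $9.25 + 180 @ $12.15 + 204 @ $12.65 + 101 @ $16.90 = $7,917.50
Difference = |$9,753.55 − $7,917.50| = $1,836.05

$1,836.05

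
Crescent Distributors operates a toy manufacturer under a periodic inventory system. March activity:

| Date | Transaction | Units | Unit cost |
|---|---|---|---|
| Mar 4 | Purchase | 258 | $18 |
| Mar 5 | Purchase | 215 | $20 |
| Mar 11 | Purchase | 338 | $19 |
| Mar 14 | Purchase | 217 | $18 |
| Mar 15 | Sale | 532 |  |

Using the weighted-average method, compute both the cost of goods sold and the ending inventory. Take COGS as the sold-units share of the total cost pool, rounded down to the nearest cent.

COGS = $9,973.44; ending inventory = $9,298.56

Mar 15, sell 532: 532/1028 × $19,272.00 → $9,973.44
Ending inventory (cost pool remaining) = $9,298.56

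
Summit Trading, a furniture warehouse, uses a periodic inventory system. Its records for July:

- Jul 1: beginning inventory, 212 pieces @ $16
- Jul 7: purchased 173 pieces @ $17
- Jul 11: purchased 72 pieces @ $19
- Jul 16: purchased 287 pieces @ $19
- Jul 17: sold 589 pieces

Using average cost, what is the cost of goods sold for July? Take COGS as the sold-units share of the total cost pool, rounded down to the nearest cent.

COGS = $10,413.58

Jul 17, sell 589: 589/744 × $13,154.00 → $10,413.58
Ending inventory (cost pool remaining) = $2,740.42
Check: goods available $13,154.00 = COGS $10,413.58 + ending $2,740.42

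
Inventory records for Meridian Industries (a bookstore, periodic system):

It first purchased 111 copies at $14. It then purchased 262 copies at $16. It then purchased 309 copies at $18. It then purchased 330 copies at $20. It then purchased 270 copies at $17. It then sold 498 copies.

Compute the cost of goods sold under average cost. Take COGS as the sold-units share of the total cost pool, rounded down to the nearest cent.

Sale 1, sell 498: 498/1282 × $22,498.00 → $8,739.47
Ending inventory (cost pool remaining) = $13,758.53

COGS = $8,739.47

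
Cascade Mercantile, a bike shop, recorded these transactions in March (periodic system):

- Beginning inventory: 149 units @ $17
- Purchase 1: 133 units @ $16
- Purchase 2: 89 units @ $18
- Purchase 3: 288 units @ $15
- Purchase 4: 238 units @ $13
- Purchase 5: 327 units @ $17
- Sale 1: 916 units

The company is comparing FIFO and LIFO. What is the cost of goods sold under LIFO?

FIFO COGS: 149 @ $17 + 133 @ $16 + 89 @ $18 + 288 @ $15 + 238 @ $13 + 19 @ $17 = $14,000
LIFO COGS: 327 @ $17 + 238 @ $13 + 288 @ $15 + 63 @ $18 = $14,107

COGS = $14,107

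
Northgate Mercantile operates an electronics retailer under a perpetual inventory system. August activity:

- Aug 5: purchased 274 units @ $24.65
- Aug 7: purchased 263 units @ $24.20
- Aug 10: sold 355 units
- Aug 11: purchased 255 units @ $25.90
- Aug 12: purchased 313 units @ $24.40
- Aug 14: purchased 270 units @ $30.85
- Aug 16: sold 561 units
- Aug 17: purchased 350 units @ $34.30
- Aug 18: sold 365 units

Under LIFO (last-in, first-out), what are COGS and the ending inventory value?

COGS = $36,433.30; ending inventory = $11,261.60

Aug 10, 355 sold [LIFO — newest first]: 263 @ $24.20 + 92 @ $24.65 = $8,632.40
Aug 16, 561 sold [LIFO — newest first]: 270 @ $30.85 + 291 @ $24.40 = $15,429.90
Aug 18, 365 sold [LIFO — newest first]: 350 @ $34.30 + 15 @ $24.40 = $12,371.00
Total COGS = $8,632.40 + $15,429.90 + $12,371.00 = $36,433.30
Ending inventory: 182 @ $24.65 + 255 @ $25.90 + 7 @ $24.40 = $11,261.60
Check: goods available $47,694.90 = COGS $36,433.30 + ending $11,261.60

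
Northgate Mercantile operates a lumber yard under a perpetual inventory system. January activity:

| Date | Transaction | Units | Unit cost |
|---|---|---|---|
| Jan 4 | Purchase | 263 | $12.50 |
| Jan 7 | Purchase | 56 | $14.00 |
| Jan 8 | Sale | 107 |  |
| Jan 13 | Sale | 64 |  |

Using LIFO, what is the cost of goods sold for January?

Jan 8, 107 sold [LIFO — newest first]: 56 @ $14.00 + 51 @ $12.50 = $1,421.50
Jan 13, 64 sold [LIFO — newest first]: 64 @ $12.50 = $800.00
Total COGS = $1,421.50 + $800.00 = $2,221.50
Ending inventory: 148 @ $12.50 = $1,850.00

COGS = $2,221.50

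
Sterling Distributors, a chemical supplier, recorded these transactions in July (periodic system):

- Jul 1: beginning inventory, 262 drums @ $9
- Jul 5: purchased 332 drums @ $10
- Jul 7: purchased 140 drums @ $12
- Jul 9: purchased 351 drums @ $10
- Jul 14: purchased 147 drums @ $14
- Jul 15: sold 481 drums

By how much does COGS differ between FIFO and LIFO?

FIFO COGS: 262 @ $9 + 219 @ $10 = $4,548
LIFO COGS: 147 @ $14 + 334 @ $10 = $5,398
Difference = |$4,548 − $5,398| = $850

$850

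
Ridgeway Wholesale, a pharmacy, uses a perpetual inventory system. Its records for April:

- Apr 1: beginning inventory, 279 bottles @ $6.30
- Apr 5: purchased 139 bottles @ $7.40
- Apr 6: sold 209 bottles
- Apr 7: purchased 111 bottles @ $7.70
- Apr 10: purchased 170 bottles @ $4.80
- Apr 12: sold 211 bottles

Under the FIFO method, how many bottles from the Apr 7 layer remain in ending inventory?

Apr 6, 209 sold [FIFO — oldest first]: 209 @ $6.30 = $1,316.70
Apr 12, 211 sold [FIFO — oldest first]: 70 @ $6.30 + 139 @ $7.40 + 2 @ $7.70 = $1,485.00
Total COGS = $1,316.70 + $1,485.00 = $2,801.70
Ending inventory: 109 @ $7.70 + 170 @ $4.80 = $1,655.30

109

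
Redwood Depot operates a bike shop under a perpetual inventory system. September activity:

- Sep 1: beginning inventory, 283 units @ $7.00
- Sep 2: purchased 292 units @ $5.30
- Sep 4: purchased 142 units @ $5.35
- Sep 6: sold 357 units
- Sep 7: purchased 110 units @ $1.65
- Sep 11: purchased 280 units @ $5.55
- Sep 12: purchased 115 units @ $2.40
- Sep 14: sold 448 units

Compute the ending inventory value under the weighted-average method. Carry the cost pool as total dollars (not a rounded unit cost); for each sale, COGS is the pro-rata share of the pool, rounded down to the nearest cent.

Ending inventory = $2,007.69

After Sep 1: 283 on hand, pool $1,981.00 (≈ $7.0000 each)
After Sep 2: 575 on hand, pool $3,528.60 (≈ $6.1367 each)
After Sep 4: 717 on hand, pool $4,288.30 (≈ $5.9809 each)
Sep 6, sell 357: 357/717 × $4,288.30 → $2,135.17
After Sep 7: 470 on hand, pool $2,334.63 (≈ $4.9673 each)
After Sep 11: 750 on hand, pool $3,888.63 (≈ $5.1848 each)
After Sep 12: 865 on hand, pool $4,164.63 (≈ $4.8146 each)
Sep 14, sell 448: 448/865 × $4,164.63 → $2,156.94
Total COGS = $2,135.17 + $2,156.94 = $4,292.11
Ending inventory (cost pool remaining) = $2,007.69
Check: goods available $6,299.80 = COGS $4,292.11 + ending $2,007.69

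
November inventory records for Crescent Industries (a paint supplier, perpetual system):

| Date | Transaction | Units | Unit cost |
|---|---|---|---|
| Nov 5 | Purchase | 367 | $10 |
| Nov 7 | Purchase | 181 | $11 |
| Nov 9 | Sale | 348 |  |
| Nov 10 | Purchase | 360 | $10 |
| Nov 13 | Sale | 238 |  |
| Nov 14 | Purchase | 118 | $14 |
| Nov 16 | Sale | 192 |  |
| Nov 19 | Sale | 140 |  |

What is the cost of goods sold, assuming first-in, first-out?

Nov 9, 348 sold [FIFO — oldest first]: 348 @ $10 = $3,480
Nov 13, 238 sold [FIFO — oldest first]: 19 @ $10 + 181 @ $11 + 38 @ $10 = $2,561
Nov 16, 192 sold [FIFO — oldest first]: 192 @ $10 = $1,920
Nov 19, 140 sold [FIFO — oldest first]: 130 @ $10 + 10 @ $14 = $1,440
Total COGS = $3,480 + $2,561 + $1,920 + $1,440 = $9,401
Ending inventory: 108 @ $14 = $1,512
Check: goods available $10,913 = COGS $9,401 + ending $1,512

COGS = $9,401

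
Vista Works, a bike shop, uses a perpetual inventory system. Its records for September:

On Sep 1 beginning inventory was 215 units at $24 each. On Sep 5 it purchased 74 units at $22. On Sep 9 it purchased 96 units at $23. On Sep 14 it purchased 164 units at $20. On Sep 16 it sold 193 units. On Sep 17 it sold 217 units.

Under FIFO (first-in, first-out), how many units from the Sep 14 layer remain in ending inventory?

Sep 16, 193 sold [FIFO — oldest first]: 193 @ $24 = $4,632
Sep 17, 217 sold [FIFO — oldest first]: 22 @ $24 + 74 @ $22 + 96 @ $23 + 25 @ $20 = $4,864
Total COGS = $4,632 + $4,864 = $9,496
Ending inventory: 139 @ $20 = $2,780
Check: goods available $12,276 = COGS $9,496 + ending $2,780

139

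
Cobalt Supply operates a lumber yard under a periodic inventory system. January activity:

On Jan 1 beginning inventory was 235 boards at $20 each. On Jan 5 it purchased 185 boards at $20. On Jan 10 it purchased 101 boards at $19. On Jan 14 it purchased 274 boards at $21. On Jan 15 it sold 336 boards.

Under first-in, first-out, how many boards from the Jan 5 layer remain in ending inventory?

Jan 15, 336 sold [FIFO — oldest first]: 235 @ $20 + 101 @ $20 = $6,720
Ending inventory: 84 @ $20 + 101 @ $19 + 274 @ $21 = $9,353

84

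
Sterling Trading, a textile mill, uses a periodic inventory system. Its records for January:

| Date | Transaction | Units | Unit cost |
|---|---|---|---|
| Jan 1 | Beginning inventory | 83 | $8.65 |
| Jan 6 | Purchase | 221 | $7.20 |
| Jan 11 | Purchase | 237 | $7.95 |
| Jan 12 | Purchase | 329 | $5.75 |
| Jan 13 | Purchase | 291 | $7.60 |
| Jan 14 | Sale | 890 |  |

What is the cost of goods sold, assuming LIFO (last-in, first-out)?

COGS = $6,225.10

Jan 14, 890 sold [LIFO — newest first]: 291 @ $7.60 + 329 @ $5.75 + 237 @ $7.95 + 33 @ $7.20 = $6,225.10
Ending inventory: 83 @ $8.65 + 188 @ $7.20 = $2,071.55
Check: goods available $8,296.65 = COGS $6,225.10 + ending $2,071.55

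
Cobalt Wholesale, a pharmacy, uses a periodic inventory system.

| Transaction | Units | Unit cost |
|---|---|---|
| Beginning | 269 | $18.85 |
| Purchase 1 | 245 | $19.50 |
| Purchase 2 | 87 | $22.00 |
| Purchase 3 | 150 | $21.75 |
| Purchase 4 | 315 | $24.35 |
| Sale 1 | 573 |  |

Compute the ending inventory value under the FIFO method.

Sale 1 (573) [FIFO — oldest first]: 269 @ $18.85 + 245 @ $19.50 + 59 @ $22.00 = $11,146.15
Ending inventory: 28 @ $22.00 + 150 @ $21.75 + 315 @ $24.35 = $11,548.75

Ending inventory = $11,548.75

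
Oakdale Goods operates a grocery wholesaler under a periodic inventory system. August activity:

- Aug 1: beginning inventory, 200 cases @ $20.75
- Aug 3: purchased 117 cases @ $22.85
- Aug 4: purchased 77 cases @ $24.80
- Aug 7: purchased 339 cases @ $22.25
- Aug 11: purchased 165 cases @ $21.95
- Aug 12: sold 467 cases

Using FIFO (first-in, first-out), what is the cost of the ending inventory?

Ending inventory = $9,540.25

Aug 12, 467 sold [FIFO — oldest first]: 200 @ $20.75 + 117 @ $22.85 + 77 @ $24.80 + 73 @ $22.25 = $10,357.30
Ending inventory: 266 @ $22.25 + 165 @ $21.95 = $9,540.25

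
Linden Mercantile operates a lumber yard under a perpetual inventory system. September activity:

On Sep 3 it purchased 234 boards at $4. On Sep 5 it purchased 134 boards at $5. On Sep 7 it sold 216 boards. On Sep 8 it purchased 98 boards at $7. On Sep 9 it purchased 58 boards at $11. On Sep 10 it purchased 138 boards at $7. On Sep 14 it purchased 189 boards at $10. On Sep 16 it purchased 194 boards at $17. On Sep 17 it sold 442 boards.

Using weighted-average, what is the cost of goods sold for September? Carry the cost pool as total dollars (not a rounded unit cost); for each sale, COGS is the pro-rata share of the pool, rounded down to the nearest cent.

COGS = $5,283.39

After Sep 3: 234 on hand, pool $936.00 (≈ $4.0000 each)
After Sep 5: 368 on hand, pool $1,606.00 (≈ $4.3641 each)
Sep 7, sell 216: 216/368 × $1,606.00 → $942.65
After Sep 8: 250 on hand, pool $1,349.35 (≈ $5.3974 each)
After Sep 9: 308 on hand, pool $1,987.35 (≈ $6.4524 each)
After Sep 10: 446 on hand, pool $2,953.35 (≈ $6.6219 each)
After Sep 14: 635 on hand, pool $4,843.35 (≈ $7.6273 each)
After Sep 16: 829 on hand, pool $8,141.35 (≈ $9.8207 each)
Sep 17, sell 442: 442/829 × $8,141.35 → $4,340.74
Total COGS = $942.65 + $4,340.74 = $5,283.39
Ending inventory (cost pool remaining) = $3,800.61
Check: goods available $9,084.00 = COGS $5,283.39 + ending $3,800.61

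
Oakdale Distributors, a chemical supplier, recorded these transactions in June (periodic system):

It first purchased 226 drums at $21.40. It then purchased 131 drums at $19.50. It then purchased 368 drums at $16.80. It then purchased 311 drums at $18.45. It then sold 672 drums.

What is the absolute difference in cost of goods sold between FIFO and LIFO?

$880.15

FIFO COGS: 226 @ $21.40 + 131 @ $19.50 + 315 @ $16.80 = $12,682.90
LIFO COGS: 311 @ $18.45 + 361 @ $16.80 = $11,802.75
Difference = |$12,682.90 − $11,802.75| = $880.15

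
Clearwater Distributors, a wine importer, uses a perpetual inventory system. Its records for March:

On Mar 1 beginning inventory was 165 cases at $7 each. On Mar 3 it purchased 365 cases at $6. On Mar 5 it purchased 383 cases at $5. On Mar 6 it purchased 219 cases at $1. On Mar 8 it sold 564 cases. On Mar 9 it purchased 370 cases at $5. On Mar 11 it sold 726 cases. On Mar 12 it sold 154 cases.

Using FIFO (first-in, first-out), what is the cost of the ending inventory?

Ending inventory = $290

Mar 8, 564 sold [FIFO — oldest first]: 165 @ $7 + 365 @ $6 + 34 @ $5 = $3,515
Mar 11, 726 sold [FIFO — oldest first]: 349 @ $5 + 219 @ $1 + 158 @ $5 = $2,754
Mar 12, 154 sold [FIFO — oldest first]: 154 @ $5 = $770
Total COGS = $3,515 + $2,754 + $770 = $7,039
Ending inventory: 58 @ $5 = $290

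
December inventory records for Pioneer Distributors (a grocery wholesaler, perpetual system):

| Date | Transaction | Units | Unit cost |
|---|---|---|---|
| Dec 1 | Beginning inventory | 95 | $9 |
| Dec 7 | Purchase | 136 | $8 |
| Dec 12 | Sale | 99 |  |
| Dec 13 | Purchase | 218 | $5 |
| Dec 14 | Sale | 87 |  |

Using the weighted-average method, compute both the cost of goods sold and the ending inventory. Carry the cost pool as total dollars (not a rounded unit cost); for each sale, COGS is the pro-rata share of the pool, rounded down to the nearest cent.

COGS = $1,379.63; ending inventory = $1,653.37

After Dec 1: 95 on hand, pool $855.00 (≈ $9.0000 each)
After Dec 7: 231 on hand, pool $1,943.00 (≈ $8.4113 each)
Dec 12, sell 99: 99/231 × $1,943.00 → $832.71
After Dec 13: 350 on hand, pool $2,200.29 (≈ $6.2865 each)
Dec 14, sell 87: 87/350 × $2,200.29 → $546.92
Total COGS = $832.71 + $546.92 = $1,379.63
Ending inventory (cost pool remaining) = $1,653.37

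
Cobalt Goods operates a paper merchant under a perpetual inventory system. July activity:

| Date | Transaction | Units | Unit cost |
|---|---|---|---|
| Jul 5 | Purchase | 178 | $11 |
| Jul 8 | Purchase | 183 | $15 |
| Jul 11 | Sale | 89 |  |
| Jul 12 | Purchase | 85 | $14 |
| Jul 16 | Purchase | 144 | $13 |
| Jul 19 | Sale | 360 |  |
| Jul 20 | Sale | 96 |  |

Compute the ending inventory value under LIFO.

Jul 11, 89 sold [LIFO — newest first]: 89 @ $15 = $1,335
Jul 19, 360 sold [LIFO — newest first]: 144 @ $13 + 85 @ $14 + 94 @ $15 + 37 @ $11 = $4,879
Jul 20, 96 sold [LIFO — newest first]: 96 @ $11 = $1,056
Total COGS = $1,335 + $4,879 + $1,056 = $7,270
Ending inventory: 45 @ $11 = $495

Ending inventory = $495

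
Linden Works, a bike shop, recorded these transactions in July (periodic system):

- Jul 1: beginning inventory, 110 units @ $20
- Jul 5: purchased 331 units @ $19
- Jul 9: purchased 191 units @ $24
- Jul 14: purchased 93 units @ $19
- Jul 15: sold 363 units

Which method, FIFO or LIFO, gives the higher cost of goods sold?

FIFO COGS: 110 @ $20 + 253 @ $19 = $7,007
LIFO COGS: 93 @ $19 + 191 @ $24 + 79 @ $19 = $7,852

LIFO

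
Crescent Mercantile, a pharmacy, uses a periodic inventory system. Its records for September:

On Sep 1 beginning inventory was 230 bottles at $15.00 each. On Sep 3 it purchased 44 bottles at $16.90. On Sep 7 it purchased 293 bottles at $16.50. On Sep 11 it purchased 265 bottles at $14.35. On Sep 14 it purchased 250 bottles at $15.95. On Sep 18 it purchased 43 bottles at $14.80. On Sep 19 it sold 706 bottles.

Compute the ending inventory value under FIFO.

Sep 19, 706 sold [FIFO — oldest first]: 230 @ $15.00 + 44 @ $16.90 + 293 @ $16.50 + 139 @ $14.35 = $11,022.75
Ending inventory: 126 @ $14.35 + 250 @ $15.95 + 43 @ $14.80 = $6,432.00

Ending inventory = $6,432.00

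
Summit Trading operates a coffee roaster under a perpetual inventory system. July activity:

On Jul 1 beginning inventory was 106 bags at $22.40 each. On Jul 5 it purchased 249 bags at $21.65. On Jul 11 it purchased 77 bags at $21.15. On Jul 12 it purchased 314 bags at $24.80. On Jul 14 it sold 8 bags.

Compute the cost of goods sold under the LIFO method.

Jul 14, 8 sold [LIFO — newest first]: 8 @ $24.80 = $198.40
Ending inventory: 106 @ $22.40 + 249 @ $21.65 + 77 @ $21.15 + 306 @ $24.80 = $16,982.60
Check: goods available $17,181.00 = COGS $198.40 + ending $16,982.60

COGS = $198.40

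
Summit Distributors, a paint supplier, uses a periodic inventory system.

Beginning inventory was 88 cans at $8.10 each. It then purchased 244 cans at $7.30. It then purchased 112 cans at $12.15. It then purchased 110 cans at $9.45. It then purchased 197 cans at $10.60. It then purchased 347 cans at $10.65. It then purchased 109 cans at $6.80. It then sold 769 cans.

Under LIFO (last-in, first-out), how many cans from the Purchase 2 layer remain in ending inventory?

106

Sale 1 (769) [LIFO — newest first]: 109 @ $6.80 + 347 @ $10.65 + 197 @ $10.60 + 110 @ $9.45 + 6 @ $12.15 = $7,637.35
Ending inventory: 88 @ $8.10 + 244 @ $7.30 + 106 @ $12.15 = $3,781.90
Check: goods available $11,419.25 = COGS $7,637.35 + ending $3,781.90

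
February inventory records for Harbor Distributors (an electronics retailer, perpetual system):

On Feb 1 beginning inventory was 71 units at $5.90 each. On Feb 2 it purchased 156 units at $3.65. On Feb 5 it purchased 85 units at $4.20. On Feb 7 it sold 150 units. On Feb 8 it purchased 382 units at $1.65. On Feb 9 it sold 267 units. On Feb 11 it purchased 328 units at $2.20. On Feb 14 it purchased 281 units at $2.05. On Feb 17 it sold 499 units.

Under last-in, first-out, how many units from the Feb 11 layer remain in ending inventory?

110

Feb 7, 150 sold [LIFO — newest first]: 85 @ $4.20 + 65 @ $3.65 = $594.25
Feb 9, 267 sold [LIFO — newest first]: 267 @ $1.65 = $440.55
Feb 17, 499 sold [LIFO — newest first]: 281 @ $2.05 + 218 @ $2.20 = $1,055.65
Total COGS = $594.25 + $440.55 + $1,055.65 = $2,090.45
Ending inventory: 71 @ $5.90 + 91 @ $3.65 + 115 @ $1.65 + 110 @ $2.20 = $1,182.80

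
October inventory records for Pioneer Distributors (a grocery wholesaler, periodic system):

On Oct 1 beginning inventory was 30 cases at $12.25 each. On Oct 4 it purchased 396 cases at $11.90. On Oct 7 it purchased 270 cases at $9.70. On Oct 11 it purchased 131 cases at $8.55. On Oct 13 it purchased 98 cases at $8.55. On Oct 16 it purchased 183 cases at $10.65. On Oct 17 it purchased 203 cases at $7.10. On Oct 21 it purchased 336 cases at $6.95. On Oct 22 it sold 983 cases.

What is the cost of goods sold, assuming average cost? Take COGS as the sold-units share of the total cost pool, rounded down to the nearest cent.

COGS = $9,180.81

Oct 22, sell 983: 983/1647 × $15,382.30 → $9,180.81
Ending inventory (cost pool remaining) = $6,201.49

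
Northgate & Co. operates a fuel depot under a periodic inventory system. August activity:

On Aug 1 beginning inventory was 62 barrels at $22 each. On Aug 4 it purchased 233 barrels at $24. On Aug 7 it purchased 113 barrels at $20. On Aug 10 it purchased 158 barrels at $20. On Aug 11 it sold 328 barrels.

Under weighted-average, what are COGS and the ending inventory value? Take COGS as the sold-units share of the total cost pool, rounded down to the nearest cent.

COGS = $7,171.95; ending inventory = $5,204.05

Aug 11, sell 328: 328/566 × $12,376.00 → $7,171.95
Ending inventory (cost pool remaining) = $5,204.05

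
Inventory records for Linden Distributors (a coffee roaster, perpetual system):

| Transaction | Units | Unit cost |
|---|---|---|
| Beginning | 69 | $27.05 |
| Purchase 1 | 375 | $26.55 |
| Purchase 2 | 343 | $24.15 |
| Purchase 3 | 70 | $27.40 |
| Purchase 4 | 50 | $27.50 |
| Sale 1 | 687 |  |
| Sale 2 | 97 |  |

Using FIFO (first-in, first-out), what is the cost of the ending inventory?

Ending inventory = $3,365.45

Sale 1 (687) [FIFO — oldest first]: 69 @ $27.05 + 375 @ $26.55 + 243 @ $24.15 = $17,691.15
Sale 2 (97) [FIFO — oldest first]: 97 @ $24.15 = $2,342.55
Total COGS = $17,691.15 + $2,342.55 = $20,033.70
Ending inventory: 3 @ $24.15 + 70 @ $27.40 + 50 @ $27.50 = $3,365.45
Check: goods available $23,399.15 = COGS $20,033.70 + ending $3,365.45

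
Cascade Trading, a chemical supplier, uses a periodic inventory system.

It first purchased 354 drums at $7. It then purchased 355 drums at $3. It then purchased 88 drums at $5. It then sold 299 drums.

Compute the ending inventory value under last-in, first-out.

Sale 1 (299) [LIFO — newest first]: 88 @ $5 + 211 @ $3 = $1,073
Ending inventory: 354 @ $7 + 144 @ $3 = $2,910
Check: goods available $3,983 = COGS $1,073 + ending $2,910

Ending inventory = $2,910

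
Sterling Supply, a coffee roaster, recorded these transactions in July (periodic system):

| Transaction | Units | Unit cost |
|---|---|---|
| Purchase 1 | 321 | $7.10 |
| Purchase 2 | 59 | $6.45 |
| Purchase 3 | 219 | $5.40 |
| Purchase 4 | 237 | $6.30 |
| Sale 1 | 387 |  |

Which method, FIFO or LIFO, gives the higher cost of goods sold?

FIFO

FIFO COGS: 321 @ $7.10 + 59 @ $6.45 + 7 @ $5.40 = $2,697.45
LIFO COGS: 237 @ $6.30 + 150 @ $5.40 = $2,303.10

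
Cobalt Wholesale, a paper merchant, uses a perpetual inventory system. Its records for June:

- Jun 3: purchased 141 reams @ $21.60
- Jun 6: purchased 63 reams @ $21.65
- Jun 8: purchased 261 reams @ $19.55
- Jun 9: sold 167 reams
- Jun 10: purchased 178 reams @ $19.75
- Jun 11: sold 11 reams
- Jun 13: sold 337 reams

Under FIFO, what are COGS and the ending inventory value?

Jun 9, 167 sold [FIFO — oldest first]: 141 @ $21.60 + 26 @ $21.65 = $3,608.50
Jun 11, 11 sold [FIFO — oldest first]: 11 @ $21.65 = $238.15
Jun 13, 337 sold [FIFO — oldest first]: 26 @ $21.65 + 261 @ $19.55 + 50 @ $19.75 = $6,652.95
Total COGS = $3,608.50 + $238.15 + $6,652.95 = $10,499.60
Ending inventory: 128 @ $19.75 = $2,528.00
Check: goods available $13,027.60 = COGS $10,499.60 + ending $2,528.00

COGS = $10,499.60; ending inventory = $2,528.00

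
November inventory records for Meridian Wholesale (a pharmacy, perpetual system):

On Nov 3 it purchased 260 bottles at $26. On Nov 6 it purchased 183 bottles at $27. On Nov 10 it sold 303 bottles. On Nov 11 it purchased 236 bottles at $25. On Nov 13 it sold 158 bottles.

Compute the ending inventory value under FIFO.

Nov 10, 303 sold [FIFO — oldest first]: 260 @ $26 + 43 @ $27 = $7,921
Nov 13, 158 sold [FIFO — oldest first]: 140 @ $27 + 18 @ $25 = $4,230
Total COGS = $7,921 + $4,230 = $12,151
Ending inventory: 218 @ $25 = $5,450

Ending inventory = $5,450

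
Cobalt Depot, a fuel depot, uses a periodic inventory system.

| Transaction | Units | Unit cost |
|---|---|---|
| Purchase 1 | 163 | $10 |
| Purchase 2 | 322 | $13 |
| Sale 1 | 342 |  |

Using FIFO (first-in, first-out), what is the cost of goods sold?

Sale 1 (342) [FIFO — oldest first]: 163 @ $10 + 179 @ $13 = $3,957
Ending inventory: 143 @ $13 = $1,859

COGS = $3,957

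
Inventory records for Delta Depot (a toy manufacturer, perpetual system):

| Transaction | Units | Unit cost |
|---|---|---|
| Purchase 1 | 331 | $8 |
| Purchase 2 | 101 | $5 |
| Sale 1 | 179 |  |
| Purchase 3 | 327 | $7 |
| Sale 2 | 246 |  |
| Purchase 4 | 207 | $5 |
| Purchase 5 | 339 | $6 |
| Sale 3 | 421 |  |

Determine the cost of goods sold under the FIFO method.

Sale 1 (179) [FIFO — oldest first]: 179 @ $8 = $1,432
Sale 2 (246) [FIFO — oldest first]: 152 @ $8 + 94 @ $5 = $1,686
Sale 3 (421) [FIFO — oldest first]: 7 @ $5 + 327 @ $7 + 87 @ $5 = $2,759
Total COGS = $1,432 + $1,686 + $2,759 = $5,877
Ending inventory: 120 @ $5 + 339 @ $6 = $2,634

COGS = $5,877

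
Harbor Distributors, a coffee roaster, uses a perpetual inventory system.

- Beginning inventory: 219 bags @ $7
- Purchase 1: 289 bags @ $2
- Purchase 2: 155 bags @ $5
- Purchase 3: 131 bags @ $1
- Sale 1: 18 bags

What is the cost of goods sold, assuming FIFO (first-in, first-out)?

COGS = $126

Sale 1 (18) [FIFO — oldest first]: 18 @ $7 = $126
Ending inventory: 201 @ $7 + 289 @ $2 + 155 @ $5 + 131 @ $1 = $2,891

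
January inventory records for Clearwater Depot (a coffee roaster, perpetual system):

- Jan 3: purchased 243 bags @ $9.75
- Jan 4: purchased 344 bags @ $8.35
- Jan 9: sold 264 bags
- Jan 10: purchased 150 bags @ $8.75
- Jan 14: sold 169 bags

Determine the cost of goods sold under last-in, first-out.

COGS = $3,675.55

Jan 9, 264 sold [LIFO — newest first]: 264 @ $8.35 = $2,204.40
Jan 14, 169 sold [LIFO — newest first]: 150 @ $8.75 + 19 @ $8.35 = $1,471.15
Total COGS = $2,204.40 + $1,471.15 = $3,675.55
Ending inventory: 243 @ $9.75 + 61 @ $8.35 = $2,878.60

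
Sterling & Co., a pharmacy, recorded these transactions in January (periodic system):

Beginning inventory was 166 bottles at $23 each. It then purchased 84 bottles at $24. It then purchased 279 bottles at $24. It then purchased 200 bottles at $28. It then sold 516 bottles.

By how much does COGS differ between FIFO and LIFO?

FIFO COGS: 166 @ $23 + 84 @ $24 + 266 @ $24 = $12,218
LIFO COGS: 200 @ $28 + 279 @ $24 + 37 @ $24 = $13,184
Difference = |$12,218 − $13,184| = $966

$966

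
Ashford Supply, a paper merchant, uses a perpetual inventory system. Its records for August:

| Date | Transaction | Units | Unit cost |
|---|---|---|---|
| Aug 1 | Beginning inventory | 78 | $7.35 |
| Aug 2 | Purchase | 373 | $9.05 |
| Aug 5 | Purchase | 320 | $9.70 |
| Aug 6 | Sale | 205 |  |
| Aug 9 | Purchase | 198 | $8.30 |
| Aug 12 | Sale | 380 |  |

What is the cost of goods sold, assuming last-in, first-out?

COGS = $5,353.75

Aug 6, 205 sold [LIFO — newest first]: 205 @ $9.70 = $1,988.50
Aug 12, 380 sold [LIFO — newest first]: 198 @ $8.30 + 115 @ $9.70 + 67 @ $9.05 = $3,365.25
Total COGS = $1,988.50 + $3,365.25 = $5,353.75
Ending inventory: 78 @ $7.35 + 306 @ $9.05 = $3,342.60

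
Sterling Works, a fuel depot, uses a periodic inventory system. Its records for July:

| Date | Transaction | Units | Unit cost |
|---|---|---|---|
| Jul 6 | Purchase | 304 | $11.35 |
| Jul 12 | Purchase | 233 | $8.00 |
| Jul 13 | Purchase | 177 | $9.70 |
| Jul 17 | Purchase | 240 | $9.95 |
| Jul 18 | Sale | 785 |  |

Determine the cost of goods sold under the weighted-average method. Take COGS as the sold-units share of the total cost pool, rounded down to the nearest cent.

Jul 18, sell 785: 785/954 × $9,419.30 → $7,750.68
Ending inventory (cost pool remaining) = $1,668.62

COGS = $7,750.68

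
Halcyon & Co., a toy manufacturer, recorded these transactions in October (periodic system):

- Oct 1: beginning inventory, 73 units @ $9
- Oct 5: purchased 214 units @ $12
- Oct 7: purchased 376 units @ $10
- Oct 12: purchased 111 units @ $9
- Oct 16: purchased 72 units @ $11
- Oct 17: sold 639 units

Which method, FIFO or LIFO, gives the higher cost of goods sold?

FIFO COGS: 73 @ $9 + 214 @ $12 + 352 @ $10 = $6,745
LIFO COGS: 72 @ $11 + 111 @ $9 + 376 @ $10 + 80 @ $12 = $6,511

FIFO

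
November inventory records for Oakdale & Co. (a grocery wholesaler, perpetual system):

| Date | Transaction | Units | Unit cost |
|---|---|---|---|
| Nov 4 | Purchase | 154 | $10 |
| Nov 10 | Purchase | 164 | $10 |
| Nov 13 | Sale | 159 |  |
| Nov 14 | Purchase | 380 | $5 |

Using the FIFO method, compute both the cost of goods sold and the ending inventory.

COGS = $1,590; ending inventory = $3,490

Nov 13, 159 sold [FIFO — oldest first]: 154 @ $10 + 5 @ $10 = $1,590
Ending inventory: 159 @ $10 + 380 @ $5 = $3,490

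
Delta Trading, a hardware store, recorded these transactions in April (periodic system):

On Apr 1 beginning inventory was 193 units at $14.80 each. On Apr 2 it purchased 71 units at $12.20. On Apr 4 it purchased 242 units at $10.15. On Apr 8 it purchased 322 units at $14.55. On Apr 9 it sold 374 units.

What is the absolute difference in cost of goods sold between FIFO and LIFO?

$373.80

FIFO COGS: 193 @ $14.80 + 71 @ $12.20 + 110 @ $10.15 = $4,839.10
LIFO COGS: 322 @ $14.55 + 52 @ $10.15 = $5,212.90
Difference = |$4,839.10 − $5,212.90| = $373.80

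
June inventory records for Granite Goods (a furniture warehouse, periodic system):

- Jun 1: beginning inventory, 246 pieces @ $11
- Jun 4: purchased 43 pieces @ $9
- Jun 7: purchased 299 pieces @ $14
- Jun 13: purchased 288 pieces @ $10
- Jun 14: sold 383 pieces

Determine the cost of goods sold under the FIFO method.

COGS = $4,409

Jun 14, 383 sold [FIFO — oldest first]: 246 @ $11 + 43 @ $9 + 94 @ $14 = $4,409
Ending inventory: 205 @ $14 + 288 @ $10 = $5,750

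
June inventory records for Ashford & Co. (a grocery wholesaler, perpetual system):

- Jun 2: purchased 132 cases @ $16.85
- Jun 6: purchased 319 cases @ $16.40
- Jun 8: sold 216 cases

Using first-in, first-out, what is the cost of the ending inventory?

Ending inventory = $3,854.00

Jun 8, 216 sold [FIFO — oldest first]: 132 @ $16.85 + 84 @ $16.40 = $3,601.80
Ending inventory: 235 @ $16.40 = $3,854.00
Check: goods available $7,455.80 = COGS $3,601.80 + ending $3,854.00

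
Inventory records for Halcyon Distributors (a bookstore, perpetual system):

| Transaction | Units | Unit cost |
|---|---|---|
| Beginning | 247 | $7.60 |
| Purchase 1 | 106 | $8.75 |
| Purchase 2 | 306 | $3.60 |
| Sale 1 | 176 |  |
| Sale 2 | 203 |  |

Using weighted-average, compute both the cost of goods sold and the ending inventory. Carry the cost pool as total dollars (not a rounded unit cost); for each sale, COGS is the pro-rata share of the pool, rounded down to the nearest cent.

After Beginning: 247 on hand, pool $1,877.20 (≈ $7.6000 each)
After Purchase 1: 353 on hand, pool $2,804.70 (≈ $7.9453 each)
After Purchase 2: 659 on hand, pool $3,906.30 (≈ $5.9276 each)
Sale 1, sell 176: 176/659 × $3,906.30 → $1,043.26
Sale 2, sell 203: 203/483 × $2,863.04 → $1,203.30
Total COGS = $1,043.26 + $1,203.30 = $2,246.56
Ending inventory (cost pool remaining) = $1,659.74
Check: goods available $3,906.30 = COGS $2,246.56 + ending $1,659.74

COGS = $2,246.56; ending inventory = $1,659.74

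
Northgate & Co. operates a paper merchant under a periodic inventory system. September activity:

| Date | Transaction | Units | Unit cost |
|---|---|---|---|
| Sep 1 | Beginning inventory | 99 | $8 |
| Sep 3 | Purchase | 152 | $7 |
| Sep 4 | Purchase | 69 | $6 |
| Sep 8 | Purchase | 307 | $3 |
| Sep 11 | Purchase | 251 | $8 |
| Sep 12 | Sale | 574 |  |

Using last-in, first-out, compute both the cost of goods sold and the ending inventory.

Sep 12, 574 sold [LIFO — newest first]: 251 @ $8 + 307 @ $3 + 16 @ $6 = $3,025
Ending inventory: 99 @ $8 + 152 @ $7 + 53 @ $6 = $2,174
Check: goods available $5,199 = COGS $3,025 + ending $2,174

COGS = $3,025; ending inventory = $2,174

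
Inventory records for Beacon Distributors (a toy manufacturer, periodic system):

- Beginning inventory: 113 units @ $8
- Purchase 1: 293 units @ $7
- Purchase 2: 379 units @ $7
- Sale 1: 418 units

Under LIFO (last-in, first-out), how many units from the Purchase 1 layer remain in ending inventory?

254

Sale 1 (418) [LIFO — newest first]: 379 @ $7 + 39 @ $7 = $2,926
Ending inventory: 113 @ $8 + 254 @ $7 = $2,682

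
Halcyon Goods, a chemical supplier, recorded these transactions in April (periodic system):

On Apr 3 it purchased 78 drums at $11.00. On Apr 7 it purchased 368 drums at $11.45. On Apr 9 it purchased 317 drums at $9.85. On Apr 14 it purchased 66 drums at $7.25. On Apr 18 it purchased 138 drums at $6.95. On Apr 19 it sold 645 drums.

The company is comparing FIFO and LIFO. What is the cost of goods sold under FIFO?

FIFO COGS: 78 @ $11.00 + 368 @ $11.45 + 199 @ $9.85 = $7,031.75
LIFO COGS: 138 @ $6.95 + 66 @ $7.25 + 317 @ $9.85 + 124 @ $11.45 = $5,979.85

COGS = $7,031.75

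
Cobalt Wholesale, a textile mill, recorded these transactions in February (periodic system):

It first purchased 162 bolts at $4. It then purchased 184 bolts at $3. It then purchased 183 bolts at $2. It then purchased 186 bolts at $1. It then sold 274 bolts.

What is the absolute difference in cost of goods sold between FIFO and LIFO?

$622

FIFO COGS: 162 @ $4 + 112 @ $3 = $984
LIFO COGS: 186 @ $1 + 88 @ $2 = $362
Difference = |$984 − $362| = $622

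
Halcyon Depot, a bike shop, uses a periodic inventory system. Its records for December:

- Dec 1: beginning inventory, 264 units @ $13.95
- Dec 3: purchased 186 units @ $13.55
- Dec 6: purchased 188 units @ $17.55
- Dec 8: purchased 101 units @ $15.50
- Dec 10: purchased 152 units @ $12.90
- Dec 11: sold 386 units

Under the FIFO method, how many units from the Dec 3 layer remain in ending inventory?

Dec 11, 386 sold [FIFO — oldest first]: 264 @ $13.95 + 122 @ $13.55 = $5,335.90
Ending inventory: 64 @ $13.55 + 188 @ $17.55 + 101 @ $15.50 + 152 @ $12.90 = $7,692.90

64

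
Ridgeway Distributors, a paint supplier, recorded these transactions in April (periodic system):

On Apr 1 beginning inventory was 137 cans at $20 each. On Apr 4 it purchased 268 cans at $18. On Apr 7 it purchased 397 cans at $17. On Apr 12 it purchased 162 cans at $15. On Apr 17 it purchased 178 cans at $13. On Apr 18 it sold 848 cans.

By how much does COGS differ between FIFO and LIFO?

FIFO COGS: 137 @ $20 + 268 @ $18 + 397 @ $17 + 46 @ $15 = $15,003
LIFO COGS: 178 @ $13 + 162 @ $15 + 397 @ $17 + 111 @ $18 = $13,491
Difference = |$15,003 − $13,491| = $1,512

$1,512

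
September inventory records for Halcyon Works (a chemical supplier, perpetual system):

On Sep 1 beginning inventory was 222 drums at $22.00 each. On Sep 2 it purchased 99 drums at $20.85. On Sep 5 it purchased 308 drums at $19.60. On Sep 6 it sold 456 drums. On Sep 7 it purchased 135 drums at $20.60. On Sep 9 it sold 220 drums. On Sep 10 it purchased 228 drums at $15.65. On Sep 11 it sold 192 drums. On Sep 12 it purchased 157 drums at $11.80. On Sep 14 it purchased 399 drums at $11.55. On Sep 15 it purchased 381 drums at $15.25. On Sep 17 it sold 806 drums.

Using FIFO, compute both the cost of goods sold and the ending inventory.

COGS = $27,716.70; ending inventory = $3,888.75

Sep 6, 456 sold [FIFO — oldest first]: 222 @ $22.00 + 99 @ $20.85 + 135 @ $19.60 = $9,594.15
Sep 9, 220 sold [FIFO — oldest first]: 173 @ $19.60 + 47 @ $20.60 = $4,359.00
Sep 11, 192 sold [FIFO — oldest first]: 88 @ $20.60 + 104 @ $15.65 = $3,440.40
Sep 17, 806 sold [FIFO — oldest first]: 124 @ $15.65 + 157 @ $11.80 + 399 @ $11.55 + 126 @ $15.25 = $10,323.15
Total COGS = $9,594.15 + $4,359.00 + $3,440.40 + $10,323.15 = $27,716.70
Ending inventory: 255 @ $15.25 = $3,888.75
Check: goods available $31,605.45 = COGS $27,716.70 + ending $3,888.75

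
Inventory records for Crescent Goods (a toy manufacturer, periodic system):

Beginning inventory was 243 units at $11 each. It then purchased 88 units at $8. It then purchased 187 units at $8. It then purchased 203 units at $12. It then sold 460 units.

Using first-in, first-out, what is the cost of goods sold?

COGS = $4,409

Sale 1 (460) [FIFO — oldest first]: 243 @ $11 + 88 @ $8 + 129 @ $8 = $4,409
Ending inventory: 58 @ $8 + 203 @ $12 = $2,900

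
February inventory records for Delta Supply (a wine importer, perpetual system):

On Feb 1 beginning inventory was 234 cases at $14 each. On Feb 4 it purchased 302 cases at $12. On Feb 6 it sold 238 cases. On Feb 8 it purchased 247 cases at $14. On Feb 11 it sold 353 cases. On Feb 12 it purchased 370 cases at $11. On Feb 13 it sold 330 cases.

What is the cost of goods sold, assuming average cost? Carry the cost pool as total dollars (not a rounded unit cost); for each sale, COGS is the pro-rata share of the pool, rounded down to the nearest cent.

After Feb 1: 234 on hand, pool $3,276.00 (≈ $14.0000 each)
After Feb 4: 536 on hand, pool $6,900.00 (≈ $12.8731 each)
Feb 6, sell 238: 238/536 × $6,900.00 → $3,063.80
After Feb 8: 545 on hand, pool $7,294.20 (≈ $13.3839 each)
Feb 11, sell 353: 353/545 × $7,294.20 → $4,724.50
After Feb 12: 562 on hand, pool $6,639.70 (≈ $11.8144 each)
Feb 13, sell 330: 330/562 × $6,639.70 → $3,898.75
Total COGS = $3,063.80 + $4,724.50 + $3,898.75 = $11,687.05
Ending inventory (cost pool remaining) = $2,740.95

COGS = $11,687.05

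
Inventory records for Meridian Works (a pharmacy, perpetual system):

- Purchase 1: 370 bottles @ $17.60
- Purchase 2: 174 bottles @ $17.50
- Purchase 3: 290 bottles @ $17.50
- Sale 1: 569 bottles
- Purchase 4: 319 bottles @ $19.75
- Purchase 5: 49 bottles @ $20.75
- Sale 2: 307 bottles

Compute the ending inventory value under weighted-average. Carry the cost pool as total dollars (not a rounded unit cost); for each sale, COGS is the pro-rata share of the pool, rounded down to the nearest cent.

Ending inventory = $6,162.72

After Purchase 1: 370 on hand, pool $6,512.00 (≈ $17.6000 each)
After Purchase 2: 544 on hand, pool $9,557.00 (≈ $17.5680 each)
After Purchase 3: 834 on hand, pool $14,632.00 (≈ $17.5444 each)
Sale 1, sell 569: 569/834 × $14,632.00 → $9,982.74
After Purchase 4: 584 on hand, pool $10,949.51 (≈ $18.7492 each)
After Purchase 5: 633 on hand, pool $11,966.26 (≈ $18.9040 each)
Sale 2, sell 307: 307/633 × $11,966.26 → $5,803.54
Total COGS = $9,982.74 + $5,803.54 = $15,786.28
Ending inventory (cost pool remaining) = $6,162.72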